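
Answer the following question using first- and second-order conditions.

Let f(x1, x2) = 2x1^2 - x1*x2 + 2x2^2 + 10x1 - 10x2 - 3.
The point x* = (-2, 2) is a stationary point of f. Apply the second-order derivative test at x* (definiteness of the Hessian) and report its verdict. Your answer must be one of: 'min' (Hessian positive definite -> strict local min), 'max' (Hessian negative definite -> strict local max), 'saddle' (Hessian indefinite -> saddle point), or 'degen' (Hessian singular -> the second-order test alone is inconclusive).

Compute the Hessian H = grad^2 f:
  H = [[4, -1], [-1, 4]]
Verify stationarity: grad f(x*) = H x* + g = (0, 0).
Eigenvalues of H: 3, 5.
Both eigenvalues > 0, so H is positive definite -> x* is a strict local min.

min


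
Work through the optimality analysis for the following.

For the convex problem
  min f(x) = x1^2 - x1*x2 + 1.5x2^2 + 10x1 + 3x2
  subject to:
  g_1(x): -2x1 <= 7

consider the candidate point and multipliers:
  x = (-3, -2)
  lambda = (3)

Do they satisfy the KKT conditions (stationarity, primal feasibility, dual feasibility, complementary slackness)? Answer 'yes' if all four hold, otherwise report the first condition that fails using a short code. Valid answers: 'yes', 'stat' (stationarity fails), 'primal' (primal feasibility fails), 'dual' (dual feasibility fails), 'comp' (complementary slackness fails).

Gradient of f: grad f(x) = Q x + c = (6, 0)
Constraint values g_i(x) = a_i^T x - b_i:
  g_1((-3, -2)) = -1
Stationarity residual: grad f(x) + sum_i lambda_i a_i = (0, 0)
  -> stationarity OK
Primal feasibility (all g_i <= 0): OK
Dual feasibility (all lambda_i >= 0): OK
Complementary slackness (lambda_i * g_i(x) = 0 for all i): FAILS

Verdict: the first failing condition is complementary_slackness -> comp.

comp


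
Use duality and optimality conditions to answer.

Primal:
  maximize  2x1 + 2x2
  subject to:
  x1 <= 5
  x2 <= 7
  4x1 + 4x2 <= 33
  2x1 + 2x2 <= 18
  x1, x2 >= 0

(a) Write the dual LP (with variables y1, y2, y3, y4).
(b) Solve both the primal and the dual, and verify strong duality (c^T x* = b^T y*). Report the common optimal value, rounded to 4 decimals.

The standard primal-dual pair for 'max c^T x s.t. A x <= b, x >= 0' is:
  Dual:  min b^T y  s.t.  A^T y >= c,  y >= 0.

So the dual LP is:
  minimize  5y1 + 7y2 + 33y3 + 18y4
  subject to:
    y1 + 4y3 + 2y4 >= 2
    y2 + 4y3 + 2y4 >= 2
    y1, y2, y3, y4 >= 0

Solving the primal: x* = (1.25, 7).
  primal value c^T x* = 16.5.
Solving the dual: y* = (0, 0, 0.5, 0).
  dual value b^T y* = 16.5.
Strong duality: c^T x* = b^T y*. Confirmed.

16.5


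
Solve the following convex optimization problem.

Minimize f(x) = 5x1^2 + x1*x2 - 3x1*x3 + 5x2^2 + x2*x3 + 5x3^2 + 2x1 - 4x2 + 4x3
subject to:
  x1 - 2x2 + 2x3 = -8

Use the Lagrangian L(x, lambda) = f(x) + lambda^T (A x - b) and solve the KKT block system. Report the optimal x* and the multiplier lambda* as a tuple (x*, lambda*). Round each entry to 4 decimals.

Form the Lagrangian:
  L(x, lambda) = (1/2) x^T Q x + c^T x + lambda^T (A x - b)
Stationarity (grad_x L = 0): Q x + c + A^T lambda = 0.
Primal feasibility: A x = b.

This gives the KKT block system:
  [ Q   A^T ] [ x     ]   [-c ]
  [ A    0  ] [ lambda ] = [ b ]

Solving the linear system:
  x*      = (-1.3134, 1.5522, -1.791)
  lambda* = (4.209)
  f(x*)   = 8.8358

x* = (-1.3134, 1.5522, -1.791), lambda* = (4.209)


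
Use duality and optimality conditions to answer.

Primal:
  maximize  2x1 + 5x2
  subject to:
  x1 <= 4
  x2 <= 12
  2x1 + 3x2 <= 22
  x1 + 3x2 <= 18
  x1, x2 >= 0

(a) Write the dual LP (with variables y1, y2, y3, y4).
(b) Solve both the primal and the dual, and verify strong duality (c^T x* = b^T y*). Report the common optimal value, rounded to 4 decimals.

The standard primal-dual pair for 'max c^T x s.t. A x <= b, x >= 0' is:
  Dual:  min b^T y  s.t.  A^T y >= c,  y >= 0.

So the dual LP is:
  minimize  4y1 + 12y2 + 22y3 + 18y4
  subject to:
    y1 + 2y3 + y4 >= 2
    y2 + 3y3 + 3y4 >= 5
    y1, y2, y3, y4 >= 0

Solving the primal: x* = (4, 4.6667).
  primal value c^T x* = 31.3333.
Solving the dual: y* = (0.3333, 0, 0, 1.6667).
  dual value b^T y* = 31.3333.
Strong duality: c^T x* = b^T y*. Confirmed.

31.3333


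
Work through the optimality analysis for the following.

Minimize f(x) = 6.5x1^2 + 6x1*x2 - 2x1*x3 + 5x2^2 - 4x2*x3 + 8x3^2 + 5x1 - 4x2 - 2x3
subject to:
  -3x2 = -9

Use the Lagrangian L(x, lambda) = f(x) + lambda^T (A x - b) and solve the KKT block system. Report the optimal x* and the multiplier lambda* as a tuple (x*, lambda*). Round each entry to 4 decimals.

Form the Lagrangian:
  L(x, lambda) = (1/2) x^T Q x + c^T x + lambda^T (A x - b)
Stationarity (grad_x L = 0): Q x + c + A^T lambda = 0.
Primal feasibility: A x = b.

This gives the KKT block system:
  [ Q   A^T ] [ x     ]   [-c ]
  [ A    0  ] [ lambda ] = [ b ]

Solving the linear system:
  x*      = (-1.6667, 3, 0.6667)
  lambda* = (4.4444)
  f(x*)   = 9.1667

x* = (-1.6667, 3, 0.6667), lambda* = (4.4444)


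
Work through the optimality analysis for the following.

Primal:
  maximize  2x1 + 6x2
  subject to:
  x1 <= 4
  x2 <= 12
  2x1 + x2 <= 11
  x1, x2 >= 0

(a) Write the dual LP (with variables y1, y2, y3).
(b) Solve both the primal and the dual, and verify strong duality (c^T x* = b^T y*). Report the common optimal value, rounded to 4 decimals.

The standard primal-dual pair for 'max c^T x s.t. A x <= b, x >= 0' is:
  Dual:  min b^T y  s.t.  A^T y >= c,  y >= 0.

So the dual LP is:
  minimize  4y1 + 12y2 + 11y3
  subject to:
    y1 + 2y3 >= 2
    y2 + y3 >= 6
    y1, y2, y3 >= 0

Solving the primal: x* = (0, 11).
  primal value c^T x* = 66.
Solving the dual: y* = (0, 0, 6).
  dual value b^T y* = 66.
Strong duality: c^T x* = b^T y*. Confirmed.

66


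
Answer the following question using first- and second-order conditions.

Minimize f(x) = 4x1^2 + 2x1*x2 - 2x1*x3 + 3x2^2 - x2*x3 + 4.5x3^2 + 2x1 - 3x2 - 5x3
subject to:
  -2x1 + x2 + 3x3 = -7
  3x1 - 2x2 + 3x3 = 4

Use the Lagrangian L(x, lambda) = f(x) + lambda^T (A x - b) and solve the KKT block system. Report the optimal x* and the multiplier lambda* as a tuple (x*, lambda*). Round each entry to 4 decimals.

Form the Lagrangian:
  L(x, lambda) = (1/2) x^T Q x + c^T x + lambda^T (A x - b)
Stationarity (grad_x L = 0): Q x + c + A^T lambda = 0.
Primal feasibility: A x = b.

This gives the KKT block system:
  [ Q   A^T ] [ x     ]   [-c ]
  [ A    0  ] [ lambda ] = [ b ]

Solving the linear system:
  x*      = (1.4426, -1.2624, -0.9508)
  lambda* = (5.6195, -0.5595)
  f(x*)   = 26.5004

x* = (1.4426, -1.2624, -0.9508), lambda* = (5.6195, -0.5595)


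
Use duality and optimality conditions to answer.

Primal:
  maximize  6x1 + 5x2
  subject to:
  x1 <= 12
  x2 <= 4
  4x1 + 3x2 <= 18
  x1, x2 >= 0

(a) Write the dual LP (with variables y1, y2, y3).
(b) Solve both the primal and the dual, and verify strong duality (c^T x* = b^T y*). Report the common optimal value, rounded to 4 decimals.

The standard primal-dual pair for 'max c^T x s.t. A x <= b, x >= 0' is:
  Dual:  min b^T y  s.t.  A^T y >= c,  y >= 0.

So the dual LP is:
  minimize  12y1 + 4y2 + 18y3
  subject to:
    y1 + 4y3 >= 6
    y2 + 3y3 >= 5
    y1, y2, y3 >= 0

Solving the primal: x* = (1.5, 4).
  primal value c^T x* = 29.
Solving the dual: y* = (0, 0.5, 1.5).
  dual value b^T y* = 29.
Strong duality: c^T x* = b^T y*. Confirmed.

29


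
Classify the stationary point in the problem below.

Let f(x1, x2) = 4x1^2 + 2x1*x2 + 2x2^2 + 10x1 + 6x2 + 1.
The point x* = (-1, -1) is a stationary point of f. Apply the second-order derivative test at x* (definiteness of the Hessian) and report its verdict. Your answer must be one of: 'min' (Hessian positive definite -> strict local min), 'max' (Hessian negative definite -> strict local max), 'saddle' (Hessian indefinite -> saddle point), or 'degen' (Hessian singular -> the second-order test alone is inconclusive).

Compute the Hessian H = grad^2 f:
  H = [[8, 2], [2, 4]]
Verify stationarity: grad f(x*) = H x* + g = (0, 0).
Eigenvalues of H: 3.1716, 8.8284.
Both eigenvalues > 0, so H is positive definite -> x* is a strict local min.

min


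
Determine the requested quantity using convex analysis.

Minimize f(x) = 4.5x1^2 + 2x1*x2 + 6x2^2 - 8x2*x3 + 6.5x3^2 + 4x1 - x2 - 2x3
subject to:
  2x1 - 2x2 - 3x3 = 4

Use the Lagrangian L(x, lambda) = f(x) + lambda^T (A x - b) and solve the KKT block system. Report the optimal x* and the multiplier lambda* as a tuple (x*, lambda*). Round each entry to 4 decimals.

Form the Lagrangian:
  L(x, lambda) = (1/2) x^T Q x + c^T x + lambda^T (A x - b)
Stationarity (grad_x L = 0): Q x + c + A^T lambda = 0.
Primal feasibility: A x = b.

This gives the KKT block system:
  [ Q   A^T ] [ x     ]   [-c ]
  [ A    0  ] [ lambda ] = [ b ]

Solving the linear system:
  x*      = (0.1403, -0.748, -0.7411)
  lambda* = (-1.8834)
  f(x*)   = 5.1625

x* = (0.1403, -0.748, -0.7411), lambda* = (-1.8834)


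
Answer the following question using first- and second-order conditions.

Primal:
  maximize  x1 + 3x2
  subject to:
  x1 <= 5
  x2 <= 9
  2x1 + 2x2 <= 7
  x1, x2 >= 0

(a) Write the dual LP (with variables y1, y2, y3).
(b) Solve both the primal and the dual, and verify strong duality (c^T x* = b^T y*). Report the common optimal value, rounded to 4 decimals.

The standard primal-dual pair for 'max c^T x s.t. A x <= b, x >= 0' is:
  Dual:  min b^T y  s.t.  A^T y >= c,  y >= 0.

So the dual LP is:
  minimize  5y1 + 9y2 + 7y3
  subject to:
    y1 + 2y3 >= 1
    y2 + 2y3 >= 3
    y1, y2, y3 >= 0

Solving the primal: x* = (0, 3.5).
  primal value c^T x* = 10.5.
Solving the dual: y* = (0, 0, 1.5).
  dual value b^T y* = 10.5.
Strong duality: c^T x* = b^T y*. Confirmed.

10.5


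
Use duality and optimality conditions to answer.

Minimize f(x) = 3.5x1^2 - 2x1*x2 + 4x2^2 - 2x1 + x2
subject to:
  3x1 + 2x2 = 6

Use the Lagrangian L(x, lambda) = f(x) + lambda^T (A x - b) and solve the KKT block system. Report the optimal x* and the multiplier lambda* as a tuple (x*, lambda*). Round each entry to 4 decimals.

Form the Lagrangian:
  L(x, lambda) = (1/2) x^T Q x + c^T x + lambda^T (A x - b)
Stationarity (grad_x L = 0): Q x + c + A^T lambda = 0.
Primal feasibility: A x = b.

This gives the KKT block system:
  [ Q   A^T ] [ x     ]   [-c ]
  [ A    0  ] [ lambda ] = [ b ]

Solving the linear system:
  x*      = (1.4677, 0.7984)
  lambda* = (-2.2258)
  f(x*)   = 5.6089

x* = (1.4677, 0.7984), lambda* = (-2.2258)


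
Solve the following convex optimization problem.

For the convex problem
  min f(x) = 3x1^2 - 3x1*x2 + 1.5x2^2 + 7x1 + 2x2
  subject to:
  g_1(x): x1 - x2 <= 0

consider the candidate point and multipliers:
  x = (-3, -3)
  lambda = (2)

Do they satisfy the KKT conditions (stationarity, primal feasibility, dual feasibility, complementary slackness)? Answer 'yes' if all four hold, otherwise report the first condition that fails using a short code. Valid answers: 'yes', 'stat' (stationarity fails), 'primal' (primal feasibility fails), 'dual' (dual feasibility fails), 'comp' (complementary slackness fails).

Gradient of f: grad f(x) = Q x + c = (-2, 2)
Constraint values g_i(x) = a_i^T x - b_i:
  g_1((-3, -3)) = 0
Stationarity residual: grad f(x) + sum_i lambda_i a_i = (0, 0)
  -> stationarity OK
Primal feasibility (all g_i <= 0): OK
Dual feasibility (all lambda_i >= 0): OK
Complementary slackness (lambda_i * g_i(x) = 0 for all i): OK

Verdict: yes, KKT holds.

yes


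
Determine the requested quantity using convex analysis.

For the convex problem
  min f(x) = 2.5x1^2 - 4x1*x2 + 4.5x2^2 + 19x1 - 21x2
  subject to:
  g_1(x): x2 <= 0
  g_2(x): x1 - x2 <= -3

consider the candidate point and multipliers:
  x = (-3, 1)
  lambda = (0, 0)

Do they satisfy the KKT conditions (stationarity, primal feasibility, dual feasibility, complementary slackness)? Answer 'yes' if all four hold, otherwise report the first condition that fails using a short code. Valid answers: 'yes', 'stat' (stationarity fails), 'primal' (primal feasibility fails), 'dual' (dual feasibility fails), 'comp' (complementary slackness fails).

Gradient of f: grad f(x) = Q x + c = (0, 0)
Constraint values g_i(x) = a_i^T x - b_i:
  g_1((-3, 1)) = 1
  g_2((-3, 1)) = -1
Stationarity residual: grad f(x) + sum_i lambda_i a_i = (0, 0)
  -> stationarity OK
Primal feasibility (all g_i <= 0): FAILS
Dual feasibility (all lambda_i >= 0): OK
Complementary slackness (lambda_i * g_i(x) = 0 for all i): OK

Verdict: the first failing condition is primal_feasibility -> primal.

primal


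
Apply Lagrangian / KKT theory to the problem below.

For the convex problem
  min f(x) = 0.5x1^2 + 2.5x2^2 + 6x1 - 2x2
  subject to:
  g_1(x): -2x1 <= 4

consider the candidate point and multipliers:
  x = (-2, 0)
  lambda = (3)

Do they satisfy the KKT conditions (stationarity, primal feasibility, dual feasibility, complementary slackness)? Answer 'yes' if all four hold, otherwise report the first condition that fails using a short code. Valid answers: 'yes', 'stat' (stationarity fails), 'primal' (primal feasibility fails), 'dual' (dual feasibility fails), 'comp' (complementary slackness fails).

Gradient of f: grad f(x) = Q x + c = (4, -2)
Constraint values g_i(x) = a_i^T x - b_i:
  g_1((-2, 0)) = 0
Stationarity residual: grad f(x) + sum_i lambda_i a_i = (-2, -2)
  -> stationarity FAILS
Primal feasibility (all g_i <= 0): OK
Dual feasibility (all lambda_i >= 0): OK
Complementary slackness (lambda_i * g_i(x) = 0 for all i): OK

Verdict: the first failing condition is stationarity -> stat.

stat


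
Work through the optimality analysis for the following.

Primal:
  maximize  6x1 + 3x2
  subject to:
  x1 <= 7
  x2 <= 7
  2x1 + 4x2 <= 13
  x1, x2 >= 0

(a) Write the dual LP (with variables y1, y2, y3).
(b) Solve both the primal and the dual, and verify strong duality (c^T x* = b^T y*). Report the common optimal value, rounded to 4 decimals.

The standard primal-dual pair for 'max c^T x s.t. A x <= b, x >= 0' is:
  Dual:  min b^T y  s.t.  A^T y >= c,  y >= 0.

So the dual LP is:
  minimize  7y1 + 7y2 + 13y3
  subject to:
    y1 + 2y3 >= 6
    y2 + 4y3 >= 3
    y1, y2, y3 >= 0

Solving the primal: x* = (6.5, 0).
  primal value c^T x* = 39.
Solving the dual: y* = (0, 0, 3).
  dual value b^T y* = 39.
Strong duality: c^T x* = b^T y*. Confirmed.

39


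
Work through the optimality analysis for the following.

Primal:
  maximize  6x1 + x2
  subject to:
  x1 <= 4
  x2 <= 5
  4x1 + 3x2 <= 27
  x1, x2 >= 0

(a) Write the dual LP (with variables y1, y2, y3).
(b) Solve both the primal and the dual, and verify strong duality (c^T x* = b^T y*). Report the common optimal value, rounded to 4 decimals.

The standard primal-dual pair for 'max c^T x s.t. A x <= b, x >= 0' is:
  Dual:  min b^T y  s.t.  A^T y >= c,  y >= 0.

So the dual LP is:
  minimize  4y1 + 5y2 + 27y3
  subject to:
    y1 + 4y3 >= 6
    y2 + 3y3 >= 1
    y1, y2, y3 >= 0

Solving the primal: x* = (4, 3.6667).
  primal value c^T x* = 27.6667.
Solving the dual: y* = (4.6667, 0, 0.3333).
  dual value b^T y* = 27.6667.
Strong duality: c^T x* = b^T y*. Confirmed.

27.6667


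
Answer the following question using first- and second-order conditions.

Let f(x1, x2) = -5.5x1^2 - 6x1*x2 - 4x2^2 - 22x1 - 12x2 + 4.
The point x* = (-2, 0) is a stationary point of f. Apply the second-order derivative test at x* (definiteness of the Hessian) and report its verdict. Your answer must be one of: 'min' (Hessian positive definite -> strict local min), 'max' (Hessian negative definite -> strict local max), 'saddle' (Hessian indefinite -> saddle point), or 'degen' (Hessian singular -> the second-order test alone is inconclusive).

Compute the Hessian H = grad^2 f:
  H = [[-11, -6], [-6, -8]]
Verify stationarity: grad f(x*) = H x* + g = (0, 0).
Eigenvalues of H: -15.6847, -3.3153.
Both eigenvalues < 0, so H is negative definite -> x* is a strict local max.

max


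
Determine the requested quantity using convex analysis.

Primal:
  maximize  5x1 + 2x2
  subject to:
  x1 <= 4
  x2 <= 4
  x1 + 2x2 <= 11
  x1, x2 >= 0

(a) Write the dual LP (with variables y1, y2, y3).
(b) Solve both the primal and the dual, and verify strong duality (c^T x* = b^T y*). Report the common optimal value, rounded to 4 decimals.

The standard primal-dual pair for 'max c^T x s.t. A x <= b, x >= 0' is:
  Dual:  min b^T y  s.t.  A^T y >= c,  y >= 0.

So the dual LP is:
  minimize  4y1 + 4y2 + 11y3
  subject to:
    y1 + y3 >= 5
    y2 + 2y3 >= 2
    y1, y2, y3 >= 0

Solving the primal: x* = (4, 3.5).
  primal value c^T x* = 27.
Solving the dual: y* = (4, 0, 1).
  dual value b^T y* = 27.
Strong duality: c^T x* = b^T y*. Confirmed.

27


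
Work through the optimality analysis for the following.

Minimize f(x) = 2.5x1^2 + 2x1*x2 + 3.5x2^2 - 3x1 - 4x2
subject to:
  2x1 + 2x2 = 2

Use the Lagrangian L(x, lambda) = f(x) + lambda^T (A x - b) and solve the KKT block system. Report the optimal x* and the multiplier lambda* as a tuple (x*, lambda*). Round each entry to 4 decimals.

Form the Lagrangian:
  L(x, lambda) = (1/2) x^T Q x + c^T x + lambda^T (A x - b)
Stationarity (grad_x L = 0): Q x + c + A^T lambda = 0.
Primal feasibility: A x = b.

This gives the KKT block system:
  [ Q   A^T ] [ x     ]   [-c ]
  [ A    0  ] [ lambda ] = [ b ]

Solving the linear system:
  x*      = (0.5, 0.5)
  lambda* = (-0.25)
  f(x*)   = -1.5

x* = (0.5, 0.5), lambda* = (-0.25)


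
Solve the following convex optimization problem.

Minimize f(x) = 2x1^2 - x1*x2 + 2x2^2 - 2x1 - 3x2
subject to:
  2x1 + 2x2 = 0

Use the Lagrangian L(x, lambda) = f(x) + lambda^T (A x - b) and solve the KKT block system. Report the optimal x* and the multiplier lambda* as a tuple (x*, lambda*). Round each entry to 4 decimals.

Form the Lagrangian:
  L(x, lambda) = (1/2) x^T Q x + c^T x + lambda^T (A x - b)
Stationarity (grad_x L = 0): Q x + c + A^T lambda = 0.
Primal feasibility: A x = b.

This gives the KKT block system:
  [ Q   A^T ] [ x     ]   [-c ]
  [ A    0  ] [ lambda ] = [ b ]

Solving the linear system:
  x*      = (-0.1, 0.1)
  lambda* = (1.25)
  f(x*)   = -0.05

x* = (-0.1, 0.1), lambda* = (1.25)


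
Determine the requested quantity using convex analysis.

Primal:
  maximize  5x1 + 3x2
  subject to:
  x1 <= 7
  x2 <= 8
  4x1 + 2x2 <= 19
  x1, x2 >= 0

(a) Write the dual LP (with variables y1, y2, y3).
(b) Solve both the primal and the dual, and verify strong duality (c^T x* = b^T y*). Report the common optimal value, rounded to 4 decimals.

The standard primal-dual pair for 'max c^T x s.t. A x <= b, x >= 0' is:
  Dual:  min b^T y  s.t.  A^T y >= c,  y >= 0.

So the dual LP is:
  minimize  7y1 + 8y2 + 19y3
  subject to:
    y1 + 4y3 >= 5
    y2 + 2y3 >= 3
    y1, y2, y3 >= 0

Solving the primal: x* = (0.75, 8).
  primal value c^T x* = 27.75.
Solving the dual: y* = (0, 0.5, 1.25).
  dual value b^T y* = 27.75.
Strong duality: c^T x* = b^T y*. Confirmed.

27.75


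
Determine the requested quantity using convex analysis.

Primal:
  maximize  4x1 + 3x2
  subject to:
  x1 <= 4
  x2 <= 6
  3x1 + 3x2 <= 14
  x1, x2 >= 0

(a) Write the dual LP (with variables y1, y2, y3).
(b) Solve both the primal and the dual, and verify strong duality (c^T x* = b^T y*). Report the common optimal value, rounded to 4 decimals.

The standard primal-dual pair for 'max c^T x s.t. A x <= b, x >= 0' is:
  Dual:  min b^T y  s.t.  A^T y >= c,  y >= 0.

So the dual LP is:
  minimize  4y1 + 6y2 + 14y3
  subject to:
    y1 + 3y3 >= 4
    y2 + 3y3 >= 3
    y1, y2, y3 >= 0

Solving the primal: x* = (4, 0.6667).
  primal value c^T x* = 18.
Solving the dual: y* = (1, 0, 1).
  dual value b^T y* = 18.
Strong duality: c^T x* = b^T y*. Confirmed.

18


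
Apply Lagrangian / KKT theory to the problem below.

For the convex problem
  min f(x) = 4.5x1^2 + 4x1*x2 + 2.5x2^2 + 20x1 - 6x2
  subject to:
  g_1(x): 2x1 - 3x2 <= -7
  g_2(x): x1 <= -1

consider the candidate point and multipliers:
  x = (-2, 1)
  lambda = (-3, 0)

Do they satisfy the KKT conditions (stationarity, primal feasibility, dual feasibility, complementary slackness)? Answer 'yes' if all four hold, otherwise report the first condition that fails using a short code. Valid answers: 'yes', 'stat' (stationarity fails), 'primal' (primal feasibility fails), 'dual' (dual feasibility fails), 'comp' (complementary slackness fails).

Gradient of f: grad f(x) = Q x + c = (6, -9)
Constraint values g_i(x) = a_i^T x - b_i:
  g_1((-2, 1)) = 0
  g_2((-2, 1)) = -1
Stationarity residual: grad f(x) + sum_i lambda_i a_i = (0, 0)
  -> stationarity OK
Primal feasibility (all g_i <= 0): OK
Dual feasibility (all lambda_i >= 0): FAILS
Complementary slackness (lambda_i * g_i(x) = 0 for all i): OK

Verdict: the first failing condition is dual_feasibility -> dual.

dual


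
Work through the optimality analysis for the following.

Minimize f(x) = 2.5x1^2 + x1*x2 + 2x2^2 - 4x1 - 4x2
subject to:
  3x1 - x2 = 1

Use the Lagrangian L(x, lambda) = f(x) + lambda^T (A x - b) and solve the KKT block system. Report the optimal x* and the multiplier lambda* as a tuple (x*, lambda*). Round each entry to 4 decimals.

Form the Lagrangian:
  L(x, lambda) = (1/2) x^T Q x + c^T x + lambda^T (A x - b)
Stationarity (grad_x L = 0): Q x + c + A^T lambda = 0.
Primal feasibility: A x = b.

This gives the KKT block system:
  [ Q   A^T ] [ x     ]   [-c ]
  [ A    0  ] [ lambda ] = [ b ]

Solving the linear system:
  x*      = (0.617, 0.8511)
  lambda* = (0.0213)
  f(x*)   = -2.9468

x* = (0.617, 0.8511), lambda* = (0.0213)


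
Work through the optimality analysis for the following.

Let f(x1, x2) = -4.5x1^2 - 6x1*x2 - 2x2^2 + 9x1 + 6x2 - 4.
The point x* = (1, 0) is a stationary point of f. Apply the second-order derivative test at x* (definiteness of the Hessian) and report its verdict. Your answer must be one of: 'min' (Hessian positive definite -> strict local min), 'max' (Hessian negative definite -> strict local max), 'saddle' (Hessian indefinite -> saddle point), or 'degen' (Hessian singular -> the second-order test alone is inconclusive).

Compute the Hessian H = grad^2 f:
  H = [[-9, -6], [-6, -4]]
Verify stationarity: grad f(x*) = H x* + g = (0, 0).
Eigenvalues of H: -13, 0.
H has a zero eigenvalue (singular; negative semidefinite but not definite), so H is neither positive definite, negative definite, nor indefinite. The second-order test alone is inconclusive -> degen.
(Indeed, f is constant along the null direction of H through x*, so x* is not a strict local extremum.)

degen


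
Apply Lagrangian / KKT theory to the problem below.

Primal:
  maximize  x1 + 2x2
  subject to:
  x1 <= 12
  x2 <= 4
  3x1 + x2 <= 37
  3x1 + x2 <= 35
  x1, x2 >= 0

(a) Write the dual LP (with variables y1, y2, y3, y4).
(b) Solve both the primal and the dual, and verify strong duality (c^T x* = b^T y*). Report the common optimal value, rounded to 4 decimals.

The standard primal-dual pair for 'max c^T x s.t. A x <= b, x >= 0' is:
  Dual:  min b^T y  s.t.  A^T y >= c,  y >= 0.

So the dual LP is:
  minimize  12y1 + 4y2 + 37y3 + 35y4
  subject to:
    y1 + 3y3 + 3y4 >= 1
    y2 + y3 + y4 >= 2
    y1, y2, y3, y4 >= 0

Solving the primal: x* = (10.3333, 4).
  primal value c^T x* = 18.3333.
Solving the dual: y* = (0, 1.6667, 0, 0.3333).
  dual value b^T y* = 18.3333.
Strong duality: c^T x* = b^T y*. Confirmed.

18.3333


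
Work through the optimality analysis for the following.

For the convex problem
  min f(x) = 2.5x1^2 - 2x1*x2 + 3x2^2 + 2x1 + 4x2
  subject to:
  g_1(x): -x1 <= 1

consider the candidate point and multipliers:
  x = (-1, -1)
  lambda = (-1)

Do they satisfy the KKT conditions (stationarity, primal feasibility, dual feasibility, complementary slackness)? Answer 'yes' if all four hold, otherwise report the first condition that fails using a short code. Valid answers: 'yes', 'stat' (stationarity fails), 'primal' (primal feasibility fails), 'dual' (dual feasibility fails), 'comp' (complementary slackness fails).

Gradient of f: grad f(x) = Q x + c = (-1, 0)
Constraint values g_i(x) = a_i^T x - b_i:
  g_1((-1, -1)) = 0
Stationarity residual: grad f(x) + sum_i lambda_i a_i = (0, 0)
  -> stationarity OK
Primal feasibility (all g_i <= 0): OK
Dual feasibility (all lambda_i >= 0): FAILS
Complementary slackness (lambda_i * g_i(x) = 0 for all i): OK

Verdict: the first failing condition is dual_feasibility -> dual.

dual


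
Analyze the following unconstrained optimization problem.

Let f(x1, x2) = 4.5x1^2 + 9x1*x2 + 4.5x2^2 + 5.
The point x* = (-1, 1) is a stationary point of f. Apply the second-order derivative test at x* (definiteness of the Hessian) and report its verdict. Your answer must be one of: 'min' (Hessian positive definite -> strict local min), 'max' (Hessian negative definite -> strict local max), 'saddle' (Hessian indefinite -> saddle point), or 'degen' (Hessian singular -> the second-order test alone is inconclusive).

Compute the Hessian H = grad^2 f:
  H = [[9, 9], [9, 9]]
Verify stationarity: grad f(x*) = H x* + g = (0, 0).
Eigenvalues of H: 0, 18.
H has a zero eigenvalue (singular; positive semidefinite but not definite), so H is neither positive definite, negative definite, nor indefinite. The second-order test alone is inconclusive -> degen.
(Indeed, f is constant along the null direction of H through x*, so x* is not a strict local extremum.)

degen


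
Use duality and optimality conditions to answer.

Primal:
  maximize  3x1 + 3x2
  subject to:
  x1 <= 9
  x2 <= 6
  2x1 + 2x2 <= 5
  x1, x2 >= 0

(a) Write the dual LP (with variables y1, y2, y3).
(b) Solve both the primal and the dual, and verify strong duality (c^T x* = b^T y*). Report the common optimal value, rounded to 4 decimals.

The standard primal-dual pair for 'max c^T x s.t. A x <= b, x >= 0' is:
  Dual:  min b^T y  s.t.  A^T y >= c,  y >= 0.

So the dual LP is:
  minimize  9y1 + 6y2 + 5y3
  subject to:
    y1 + 2y3 >= 3
    y2 + 2y3 >= 3
    y1, y2, y3 >= 0

Solving the primal: x* = (2.5, 0).
  primal value c^T x* = 7.5.
Solving the dual: y* = (0, 0, 1.5).
  dual value b^T y* = 7.5.
Strong duality: c^T x* = b^T y*. Confirmed.

7.5


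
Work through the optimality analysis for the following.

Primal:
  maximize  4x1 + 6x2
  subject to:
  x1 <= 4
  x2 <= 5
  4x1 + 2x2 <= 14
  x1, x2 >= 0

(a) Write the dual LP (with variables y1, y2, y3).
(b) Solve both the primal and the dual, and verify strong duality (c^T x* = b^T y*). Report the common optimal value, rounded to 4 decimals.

The standard primal-dual pair for 'max c^T x s.t. A x <= b, x >= 0' is:
  Dual:  min b^T y  s.t.  A^T y >= c,  y >= 0.

So the dual LP is:
  minimize  4y1 + 5y2 + 14y3
  subject to:
    y1 + 4y3 >= 4
    y2 + 2y3 >= 6
    y1, y2, y3 >= 0

Solving the primal: x* = (1, 5).
  primal value c^T x* = 34.
Solving the dual: y* = (0, 4, 1).
  dual value b^T y* = 34.
Strong duality: c^T x* = b^T y*. Confirmed.

34


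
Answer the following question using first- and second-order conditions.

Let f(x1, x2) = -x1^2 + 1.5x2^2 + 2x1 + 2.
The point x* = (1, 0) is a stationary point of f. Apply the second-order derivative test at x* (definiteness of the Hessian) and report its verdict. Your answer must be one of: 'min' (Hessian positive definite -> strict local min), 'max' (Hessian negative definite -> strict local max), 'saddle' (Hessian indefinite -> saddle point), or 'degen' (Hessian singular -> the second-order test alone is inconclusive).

Compute the Hessian H = grad^2 f:
  H = [[-2, 0], [0, 3]]
Verify stationarity: grad f(x*) = H x* + g = (0, 0).
Eigenvalues of H: -2, 3.
Eigenvalues have mixed signs, so H is indefinite -> x* is a saddle point.

saddle


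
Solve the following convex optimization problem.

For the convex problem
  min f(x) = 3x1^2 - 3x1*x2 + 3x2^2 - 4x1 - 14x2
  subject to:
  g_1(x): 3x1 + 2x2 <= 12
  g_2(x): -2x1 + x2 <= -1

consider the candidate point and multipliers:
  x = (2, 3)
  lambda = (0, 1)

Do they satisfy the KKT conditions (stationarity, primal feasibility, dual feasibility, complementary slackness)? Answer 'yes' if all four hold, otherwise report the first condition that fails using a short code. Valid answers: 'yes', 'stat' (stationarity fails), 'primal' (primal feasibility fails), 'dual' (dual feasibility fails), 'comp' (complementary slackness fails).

Gradient of f: grad f(x) = Q x + c = (-1, -2)
Constraint values g_i(x) = a_i^T x - b_i:
  g_1((2, 3)) = 0
  g_2((2, 3)) = 0
Stationarity residual: grad f(x) + sum_i lambda_i a_i = (-3, -1)
  -> stationarity FAILS
Primal feasibility (all g_i <= 0): OK
Dual feasibility (all lambda_i >= 0): OK
Complementary slackness (lambda_i * g_i(x) = 0 for all i): OK

Verdict: the first failing condition is stationarity -> stat.

stat


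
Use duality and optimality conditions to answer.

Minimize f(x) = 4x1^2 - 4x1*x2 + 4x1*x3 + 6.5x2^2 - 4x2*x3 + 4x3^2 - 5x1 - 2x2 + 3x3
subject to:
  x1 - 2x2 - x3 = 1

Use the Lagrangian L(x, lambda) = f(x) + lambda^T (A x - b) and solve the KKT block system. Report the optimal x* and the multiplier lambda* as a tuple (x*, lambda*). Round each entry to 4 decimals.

Form the Lagrangian:
  L(x, lambda) = (1/2) x^T Q x + c^T x + lambda^T (A x - b)
Stationarity (grad_x L = 0): Q x + c + A^T lambda = 0.
Primal feasibility: A x = b.

This gives the KKT block system:
  [ Q   A^T ] [ x     ]   [-c ]
  [ A    0  ] [ lambda ] = [ b ]

Solving the linear system:
  x*      = (1.0682, 0.3636, -0.6591)
  lambda* = (0.5455)
  f(x*)   = -4.2955

x* = (1.0682, 0.3636, -0.6591), lambda* = (0.5455)


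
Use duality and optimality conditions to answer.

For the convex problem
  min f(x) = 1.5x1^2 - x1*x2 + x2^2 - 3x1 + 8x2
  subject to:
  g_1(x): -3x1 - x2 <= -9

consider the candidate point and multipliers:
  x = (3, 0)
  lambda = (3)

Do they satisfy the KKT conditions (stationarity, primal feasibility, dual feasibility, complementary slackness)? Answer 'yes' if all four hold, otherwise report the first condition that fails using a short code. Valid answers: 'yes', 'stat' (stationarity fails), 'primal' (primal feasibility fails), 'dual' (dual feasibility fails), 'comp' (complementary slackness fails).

Gradient of f: grad f(x) = Q x + c = (6, 5)
Constraint values g_i(x) = a_i^T x - b_i:
  g_1((3, 0)) = 0
Stationarity residual: grad f(x) + sum_i lambda_i a_i = (-3, 2)
  -> stationarity FAILS
Primal feasibility (all g_i <= 0): OK
Dual feasibility (all lambda_i >= 0): OK
Complementary slackness (lambda_i * g_i(x) = 0 for all i): OK

Verdict: the first failing condition is stationarity -> stat.

stat


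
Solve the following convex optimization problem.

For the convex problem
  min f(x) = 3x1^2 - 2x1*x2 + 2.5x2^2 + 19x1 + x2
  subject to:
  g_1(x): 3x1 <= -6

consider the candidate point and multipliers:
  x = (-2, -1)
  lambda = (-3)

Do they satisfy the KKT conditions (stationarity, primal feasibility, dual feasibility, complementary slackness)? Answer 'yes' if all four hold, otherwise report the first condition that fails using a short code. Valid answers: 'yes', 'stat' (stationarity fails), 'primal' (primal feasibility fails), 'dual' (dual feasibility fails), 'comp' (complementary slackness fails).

Gradient of f: grad f(x) = Q x + c = (9, 0)
Constraint values g_i(x) = a_i^T x - b_i:
  g_1((-2, -1)) = 0
Stationarity residual: grad f(x) + sum_i lambda_i a_i = (0, 0)
  -> stationarity OK
Primal feasibility (all g_i <= 0): OK
Dual feasibility (all lambda_i >= 0): FAILS
Complementary slackness (lambda_i * g_i(x) = 0 for all i): OK

Verdict: the first failing condition is dual_feasibility -> dual.

dual


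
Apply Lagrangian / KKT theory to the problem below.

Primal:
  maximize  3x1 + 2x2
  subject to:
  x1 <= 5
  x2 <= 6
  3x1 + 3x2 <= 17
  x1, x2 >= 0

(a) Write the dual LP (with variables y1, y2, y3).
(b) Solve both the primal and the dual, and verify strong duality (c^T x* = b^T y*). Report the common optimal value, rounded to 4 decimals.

The standard primal-dual pair for 'max c^T x s.t. A x <= b, x >= 0' is:
  Dual:  min b^T y  s.t.  A^T y >= c,  y >= 0.

So the dual LP is:
  minimize  5y1 + 6y2 + 17y3
  subject to:
    y1 + 3y3 >= 3
    y2 + 3y3 >= 2
    y1, y2, y3 >= 0

Solving the primal: x* = (5, 0.6667).
  primal value c^T x* = 16.3333.
Solving the dual: y* = (1, 0, 0.6667).
  dual value b^T y* = 16.3333.
Strong duality: c^T x* = b^T y*. Confirmed.

16.3333


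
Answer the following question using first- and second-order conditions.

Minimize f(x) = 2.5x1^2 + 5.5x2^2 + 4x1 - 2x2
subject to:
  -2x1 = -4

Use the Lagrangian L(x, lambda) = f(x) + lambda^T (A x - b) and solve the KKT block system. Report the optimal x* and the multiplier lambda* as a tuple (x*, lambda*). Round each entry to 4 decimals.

Form the Lagrangian:
  L(x, lambda) = (1/2) x^T Q x + c^T x + lambda^T (A x - b)
Stationarity (grad_x L = 0): Q x + c + A^T lambda = 0.
Primal feasibility: A x = b.

This gives the KKT block system:
  [ Q   A^T ] [ x     ]   [-c ]
  [ A    0  ] [ lambda ] = [ b ]

Solving the linear system:
  x*      = (2, 0.1818)
  lambda* = (7)
  f(x*)   = 17.8182

x* = (2, 0.1818), lambda* = (7)


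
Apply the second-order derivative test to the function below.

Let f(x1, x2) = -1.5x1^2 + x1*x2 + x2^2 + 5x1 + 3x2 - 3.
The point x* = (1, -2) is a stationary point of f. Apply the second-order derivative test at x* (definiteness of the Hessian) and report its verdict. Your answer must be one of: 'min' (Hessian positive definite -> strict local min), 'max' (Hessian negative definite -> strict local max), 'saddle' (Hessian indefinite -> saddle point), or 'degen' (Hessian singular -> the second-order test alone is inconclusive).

Compute the Hessian H = grad^2 f:
  H = [[-3, 1], [1, 2]]
Verify stationarity: grad f(x*) = H x* + g = (0, 0).
Eigenvalues of H: -3.1926, 2.1926.
Eigenvalues have mixed signs, so H is indefinite -> x* is a saddle point.

saddle


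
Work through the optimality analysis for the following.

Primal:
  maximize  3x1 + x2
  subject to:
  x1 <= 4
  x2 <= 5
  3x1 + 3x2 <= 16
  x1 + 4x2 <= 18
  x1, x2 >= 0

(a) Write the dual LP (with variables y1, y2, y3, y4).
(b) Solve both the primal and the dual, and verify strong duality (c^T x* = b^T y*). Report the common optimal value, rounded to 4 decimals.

The standard primal-dual pair for 'max c^T x s.t. A x <= b, x >= 0' is:
  Dual:  min b^T y  s.t.  A^T y >= c,  y >= 0.

So the dual LP is:
  minimize  4y1 + 5y2 + 16y3 + 18y4
  subject to:
    y1 + 3y3 + y4 >= 3
    y2 + 3y3 + 4y4 >= 1
    y1, y2, y3, y4 >= 0

Solving the primal: x* = (4, 1.3333).
  primal value c^T x* = 13.3333.
Solving the dual: y* = (2, 0, 0.3333, 0).
  dual value b^T y* = 13.3333.
Strong duality: c^T x* = b^T y*. Confirmed.

13.3333


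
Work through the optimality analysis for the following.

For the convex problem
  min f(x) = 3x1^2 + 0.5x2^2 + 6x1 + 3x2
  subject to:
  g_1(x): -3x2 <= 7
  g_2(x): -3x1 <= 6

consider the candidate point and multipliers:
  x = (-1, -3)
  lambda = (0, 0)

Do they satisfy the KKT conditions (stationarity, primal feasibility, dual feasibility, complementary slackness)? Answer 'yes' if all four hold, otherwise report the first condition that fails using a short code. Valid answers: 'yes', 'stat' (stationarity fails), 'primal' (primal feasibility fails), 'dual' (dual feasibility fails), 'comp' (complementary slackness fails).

Gradient of f: grad f(x) = Q x + c = (0, 0)
Constraint values g_i(x) = a_i^T x - b_i:
  g_1((-1, -3)) = 2
  g_2((-1, -3)) = -3
Stationarity residual: grad f(x) + sum_i lambda_i a_i = (0, 0)
  -> stationarity OK
Primal feasibility (all g_i <= 0): FAILS
Dual feasibility (all lambda_i >= 0): OK
Complementary slackness (lambda_i * g_i(x) = 0 for all i): OK

Verdict: the first failing condition is primal_feasibility -> primal.

primal


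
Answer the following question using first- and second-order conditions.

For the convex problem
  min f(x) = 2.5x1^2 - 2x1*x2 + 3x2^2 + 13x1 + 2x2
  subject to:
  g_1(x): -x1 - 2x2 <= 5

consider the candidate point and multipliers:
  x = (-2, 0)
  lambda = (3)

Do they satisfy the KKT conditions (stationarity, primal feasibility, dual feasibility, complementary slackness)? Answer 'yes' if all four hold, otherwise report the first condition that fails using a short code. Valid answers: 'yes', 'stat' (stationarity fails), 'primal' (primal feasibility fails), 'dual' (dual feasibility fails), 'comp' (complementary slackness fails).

Gradient of f: grad f(x) = Q x + c = (3, 6)
Constraint values g_i(x) = a_i^T x - b_i:
  g_1((-2, 0)) = -3
Stationarity residual: grad f(x) + sum_i lambda_i a_i = (0, 0)
  -> stationarity OK
Primal feasibility (all g_i <= 0): OK
Dual feasibility (all lambda_i >= 0): OK
Complementary slackness (lambda_i * g_i(x) = 0 for all i): FAILS

Verdict: the first failing condition is complementary_slackness -> comp.

comp


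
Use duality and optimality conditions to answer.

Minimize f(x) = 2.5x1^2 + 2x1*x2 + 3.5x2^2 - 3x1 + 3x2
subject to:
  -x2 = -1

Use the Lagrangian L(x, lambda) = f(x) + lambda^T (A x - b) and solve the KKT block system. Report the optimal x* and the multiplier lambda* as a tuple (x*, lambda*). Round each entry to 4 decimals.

Form the Lagrangian:
  L(x, lambda) = (1/2) x^T Q x + c^T x + lambda^T (A x - b)
Stationarity (grad_x L = 0): Q x + c + A^T lambda = 0.
Primal feasibility: A x = b.

This gives the KKT block system:
  [ Q   A^T ] [ x     ]   [-c ]
  [ A    0  ] [ lambda ] = [ b ]

Solving the linear system:
  x*      = (0.2, 1)
  lambda* = (10.4)
  f(x*)   = 6.4

x* = (0.2, 1), lambda* = (10.4)


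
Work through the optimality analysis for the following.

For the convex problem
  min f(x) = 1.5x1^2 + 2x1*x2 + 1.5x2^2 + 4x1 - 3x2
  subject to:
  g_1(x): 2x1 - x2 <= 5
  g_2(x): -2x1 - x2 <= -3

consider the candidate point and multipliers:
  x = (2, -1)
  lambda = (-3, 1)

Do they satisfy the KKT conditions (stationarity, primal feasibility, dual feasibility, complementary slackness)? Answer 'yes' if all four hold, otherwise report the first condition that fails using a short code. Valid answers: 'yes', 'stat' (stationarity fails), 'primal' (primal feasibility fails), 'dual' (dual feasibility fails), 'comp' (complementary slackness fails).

Gradient of f: grad f(x) = Q x + c = (8, -2)
Constraint values g_i(x) = a_i^T x - b_i:
  g_1((2, -1)) = 0
  g_2((2, -1)) = 0
Stationarity residual: grad f(x) + sum_i lambda_i a_i = (0, 0)
  -> stationarity OK
Primal feasibility (all g_i <= 0): OK
Dual feasibility (all lambda_i >= 0): FAILS
Complementary slackness (lambda_i * g_i(x) = 0 for all i): OK

Verdict: the first failing condition is dual_feasibility -> dual.

dual


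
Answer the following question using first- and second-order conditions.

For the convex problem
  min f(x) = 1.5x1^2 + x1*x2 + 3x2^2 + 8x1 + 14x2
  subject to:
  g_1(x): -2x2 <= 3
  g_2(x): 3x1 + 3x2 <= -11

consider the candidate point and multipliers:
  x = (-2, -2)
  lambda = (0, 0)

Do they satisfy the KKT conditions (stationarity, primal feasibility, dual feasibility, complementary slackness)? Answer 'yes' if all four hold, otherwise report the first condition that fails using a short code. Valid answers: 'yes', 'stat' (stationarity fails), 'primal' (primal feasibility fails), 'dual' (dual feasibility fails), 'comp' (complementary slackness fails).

Gradient of f: grad f(x) = Q x + c = (0, 0)
Constraint values g_i(x) = a_i^T x - b_i:
  g_1((-2, -2)) = 1
  g_2((-2, -2)) = -1
Stationarity residual: grad f(x) + sum_i lambda_i a_i = (0, 0)
  -> stationarity OK
Primal feasibility (all g_i <= 0): FAILS
Dual feasibility (all lambda_i >= 0): OK
Complementary slackness (lambda_i * g_i(x) = 0 for all i): OK

Verdict: the first failing condition is primal_feasibility -> primal.

primal


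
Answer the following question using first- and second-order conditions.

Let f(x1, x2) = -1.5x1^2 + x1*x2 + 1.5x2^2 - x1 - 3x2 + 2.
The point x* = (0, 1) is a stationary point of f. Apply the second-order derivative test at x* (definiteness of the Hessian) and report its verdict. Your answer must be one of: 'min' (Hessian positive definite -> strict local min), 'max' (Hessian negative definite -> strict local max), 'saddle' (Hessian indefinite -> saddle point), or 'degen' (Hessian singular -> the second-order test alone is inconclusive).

Compute the Hessian H = grad^2 f:
  H = [[-3, 1], [1, 3]]
Verify stationarity: grad f(x*) = H x* + g = (0, 0).
Eigenvalues of H: -3.1623, 3.1623.
Eigenvalues have mixed signs, so H is indefinite -> x* is a saddle point.

saddle
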